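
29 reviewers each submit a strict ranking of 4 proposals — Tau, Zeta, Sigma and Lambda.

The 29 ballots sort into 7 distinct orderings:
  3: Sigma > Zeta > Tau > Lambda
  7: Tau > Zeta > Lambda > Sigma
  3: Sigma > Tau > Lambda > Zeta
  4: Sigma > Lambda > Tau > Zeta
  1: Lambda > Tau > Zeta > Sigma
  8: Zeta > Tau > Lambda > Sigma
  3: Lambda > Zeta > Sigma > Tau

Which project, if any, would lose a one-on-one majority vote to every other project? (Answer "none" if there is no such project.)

Pairwise majorities:
Tau vs Zeta: Tau, 15–14.
Tau vs Sigma: Tau preferred on 7+1+8 = 16 ballots; Tau wins 16–13.
Tau vs Lambda: Tau, 21–8.
Zeta vs Sigma: Zeta is ranked higher on 7+1+8+3 = 19 ballots, Sigma on 10. Zeta wins 19–10.
Zeta vs Lambda: Zeta wins 18–11.
Sigma vs Lambda: Lambda, 19–10.
Sigma loses to every other project — it is the Condorcet loser.

Sigma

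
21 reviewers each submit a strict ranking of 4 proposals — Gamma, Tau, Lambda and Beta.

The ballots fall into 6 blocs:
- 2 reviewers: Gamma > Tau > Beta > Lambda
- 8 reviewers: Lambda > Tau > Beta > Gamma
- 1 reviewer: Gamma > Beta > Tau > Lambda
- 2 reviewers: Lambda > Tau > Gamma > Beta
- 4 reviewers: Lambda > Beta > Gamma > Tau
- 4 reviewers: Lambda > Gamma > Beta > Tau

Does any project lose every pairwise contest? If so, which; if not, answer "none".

none

Head-to-head results (21 reviewers):
Gamma vs Tau: Gamma wins 11–10.
Gamma–Lambda: Lambda 18–3.
Gamma vs Beta: Gamma is ranked higher on 2+1+2+4 = 9 ballots, Beta on 12. Beta wins 12–9.
Tau vs Lambda: 2+1 = 3 for Tau, 18 for Lambda — Lambda by 18–3.
Tau vs Beta: Tau wins 12–9.
Lambda vs Beta: 18 to 3, Lambda.
Each project has at least one pairwise win (Gamma beats Tau; Tau beats Beta; Lambda beats Gamma; Beta beats Gamma) — no Condorcet loser.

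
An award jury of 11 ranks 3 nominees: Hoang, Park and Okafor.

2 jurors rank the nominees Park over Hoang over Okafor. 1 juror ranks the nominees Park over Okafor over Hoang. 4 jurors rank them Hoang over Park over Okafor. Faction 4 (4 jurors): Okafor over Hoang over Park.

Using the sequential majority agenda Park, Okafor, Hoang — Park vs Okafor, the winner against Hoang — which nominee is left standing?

Round 1: Park vs Okafor — 7–4, Park advances.
Round 2: Park vs Hoang — 3–8, Hoang advances.
The agenda winner is Hoang.

Hoang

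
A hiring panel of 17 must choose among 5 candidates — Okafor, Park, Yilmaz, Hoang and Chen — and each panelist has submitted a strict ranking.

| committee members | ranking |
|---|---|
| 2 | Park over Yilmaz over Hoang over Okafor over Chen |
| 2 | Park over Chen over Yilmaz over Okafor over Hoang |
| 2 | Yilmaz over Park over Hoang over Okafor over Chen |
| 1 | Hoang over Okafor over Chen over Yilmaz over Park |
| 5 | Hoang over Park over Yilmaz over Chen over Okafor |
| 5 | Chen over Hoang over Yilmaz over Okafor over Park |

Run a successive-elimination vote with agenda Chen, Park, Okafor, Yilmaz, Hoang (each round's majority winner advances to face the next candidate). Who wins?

Hoang

Round 1: Chen vs Park — 6–11, Park advances.
Round 2: Park vs Okafor — 11–6, Park advances.
Round 3: Park vs Yilmaz — 9–8, Park advances.
Round 4: Park vs Hoang — 6–11, Hoang advances.
The agenda winner is Hoang.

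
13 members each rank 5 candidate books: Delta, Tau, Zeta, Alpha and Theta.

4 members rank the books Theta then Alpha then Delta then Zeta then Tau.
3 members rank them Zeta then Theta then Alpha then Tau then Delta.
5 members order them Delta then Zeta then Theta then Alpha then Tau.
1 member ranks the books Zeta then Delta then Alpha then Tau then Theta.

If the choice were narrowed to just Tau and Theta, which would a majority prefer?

Theta

Ballots ranking Tau above Theta: 1.
Ballots ranking Theta above Tau: 13 − 1 = 12.
Theta wins the head-to-head 12–1.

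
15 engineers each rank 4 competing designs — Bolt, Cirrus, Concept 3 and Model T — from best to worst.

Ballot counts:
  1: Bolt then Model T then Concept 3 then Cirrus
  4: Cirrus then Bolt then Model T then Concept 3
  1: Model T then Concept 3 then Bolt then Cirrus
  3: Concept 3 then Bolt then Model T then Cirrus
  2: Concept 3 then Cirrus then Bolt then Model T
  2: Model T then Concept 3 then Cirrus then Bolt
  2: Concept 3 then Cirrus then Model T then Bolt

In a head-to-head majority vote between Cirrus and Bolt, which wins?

Ballots ranking Cirrus above Bolt: 4 + 2 + 2 + 2 = 10.
Ballots ranking Bolt above Cirrus: 15 − 10 = 5.
Cirrus wins the head-to-head 10–5.

Cirrus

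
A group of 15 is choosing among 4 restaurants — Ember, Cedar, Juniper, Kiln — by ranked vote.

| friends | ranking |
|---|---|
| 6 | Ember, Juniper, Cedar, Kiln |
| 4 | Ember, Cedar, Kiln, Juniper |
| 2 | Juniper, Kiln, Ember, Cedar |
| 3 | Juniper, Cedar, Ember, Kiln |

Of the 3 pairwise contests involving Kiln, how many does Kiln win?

Kiln against each rival (15 friends):
Kiln vs Ember: Kiln is ranked higher on 2 ballots, Ember on 13. Ember wins 13–2.
Kiln vs Cedar: Kiln preferred on 2 ballots; Cedar wins 13–2.
Kiln vs Juniper: Juniper, 11–4.
Kiln beats no one; loses to Ember, Cedar, Juniper — 0 pairwise wins.

0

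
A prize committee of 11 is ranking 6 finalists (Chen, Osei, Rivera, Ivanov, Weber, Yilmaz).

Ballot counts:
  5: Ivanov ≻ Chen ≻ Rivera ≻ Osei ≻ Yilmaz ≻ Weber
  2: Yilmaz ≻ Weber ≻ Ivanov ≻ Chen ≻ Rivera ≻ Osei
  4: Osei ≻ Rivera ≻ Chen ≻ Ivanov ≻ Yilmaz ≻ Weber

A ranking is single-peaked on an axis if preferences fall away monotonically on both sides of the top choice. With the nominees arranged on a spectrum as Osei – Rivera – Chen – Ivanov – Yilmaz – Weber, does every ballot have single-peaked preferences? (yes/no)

Axis positions: Osei=1, Rivera=2, Chen=3, Ivanov=4, Yilmaz=5, Weber=6.
Ballot type 1 (peak Ivanov at position 4): ranking walks positions 4-3-2-1-5-6, expanding outward from the peak — single-peaked.
Ballot type 2 (peak Yilmaz at position 5): ranking walks positions 5-6-4-3-2-1, expanding outward from the peak — single-peaked.
Ballot type 3 (peak Osei at position 1): ranking walks positions 1-2-3-4-5-6, expanding outward from the peak — single-peaked.
Every ranking is single-peaked on this axis.

yes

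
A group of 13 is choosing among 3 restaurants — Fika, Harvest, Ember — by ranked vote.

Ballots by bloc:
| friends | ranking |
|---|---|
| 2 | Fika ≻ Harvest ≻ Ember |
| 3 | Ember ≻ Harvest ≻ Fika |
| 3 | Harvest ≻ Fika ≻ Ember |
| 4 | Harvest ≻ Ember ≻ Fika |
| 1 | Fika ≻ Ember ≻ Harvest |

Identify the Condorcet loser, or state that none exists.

Pairwise majorities:
Fika vs Harvest: Harvest wins 10–3.
Fika vs Ember: Ember wins 7–6.
Harvest–Ember: Harvest 9–4.
Fika is beaten in every head-to-head and is the Condorcet loser.

Fika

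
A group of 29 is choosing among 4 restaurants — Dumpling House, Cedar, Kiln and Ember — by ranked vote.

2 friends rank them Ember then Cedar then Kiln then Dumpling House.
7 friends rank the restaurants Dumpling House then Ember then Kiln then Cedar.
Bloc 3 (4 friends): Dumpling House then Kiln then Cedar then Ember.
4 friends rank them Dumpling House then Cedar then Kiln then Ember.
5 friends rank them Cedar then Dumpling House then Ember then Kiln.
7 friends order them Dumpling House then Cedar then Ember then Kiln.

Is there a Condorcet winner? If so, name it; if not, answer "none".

Head-to-head results (29 friends):
Dumpling House vs Cedar: Dumpling House, 22–7.
Dumpling House vs Kiln: Dumpling House, 27–2.
Dumpling House–Ember: Dumpling House 27–2.
Cedar vs Kiln: Cedar wins 18–11.
Cedar vs Ember: Cedar wins 20–9.
Kiln–Ember: Ember 21–8.
Only Dumpling House has no losses; Dumpling House is the Condorcet winner.

Dumpling House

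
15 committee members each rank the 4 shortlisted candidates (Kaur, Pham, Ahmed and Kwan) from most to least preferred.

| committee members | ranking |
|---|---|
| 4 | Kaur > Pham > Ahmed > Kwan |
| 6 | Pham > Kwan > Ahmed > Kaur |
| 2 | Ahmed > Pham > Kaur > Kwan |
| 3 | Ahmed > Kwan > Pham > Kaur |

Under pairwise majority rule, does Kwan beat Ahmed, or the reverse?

Ahmed

Ballots ranking Kwan above Ahmed: 6.
Ballots ranking Ahmed above Kwan: 15 − 6 = 9.
Ahmed wins the head-to-head 9–6.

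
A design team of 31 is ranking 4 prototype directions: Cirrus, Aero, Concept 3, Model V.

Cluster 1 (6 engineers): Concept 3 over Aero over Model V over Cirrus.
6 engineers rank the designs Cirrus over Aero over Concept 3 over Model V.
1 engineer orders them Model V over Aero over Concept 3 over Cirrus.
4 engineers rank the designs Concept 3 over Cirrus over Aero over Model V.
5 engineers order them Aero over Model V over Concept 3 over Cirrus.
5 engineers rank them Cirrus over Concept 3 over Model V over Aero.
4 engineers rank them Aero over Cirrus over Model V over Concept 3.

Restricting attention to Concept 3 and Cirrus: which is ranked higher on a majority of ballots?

Concept 3

Ballots ranking Concept 3 above Cirrus: 6 + 1 + 4 + 5 = 16.
Ballots ranking Cirrus above Concept 3: 31 − 16 = 15.
Concept 3 wins the head-to-head 16–15.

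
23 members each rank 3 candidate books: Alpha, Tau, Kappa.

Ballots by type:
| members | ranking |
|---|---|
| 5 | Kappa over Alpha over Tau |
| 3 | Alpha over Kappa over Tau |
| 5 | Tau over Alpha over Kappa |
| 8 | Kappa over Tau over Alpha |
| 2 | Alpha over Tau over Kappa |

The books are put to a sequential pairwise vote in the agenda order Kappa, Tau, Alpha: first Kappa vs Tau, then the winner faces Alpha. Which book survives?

Round 1: Kappa vs Tau — 16–7, Kappa advances.
Round 2: Kappa vs Alpha — 13–10, Kappa advances.
Kappa survives the agenda.

Kappa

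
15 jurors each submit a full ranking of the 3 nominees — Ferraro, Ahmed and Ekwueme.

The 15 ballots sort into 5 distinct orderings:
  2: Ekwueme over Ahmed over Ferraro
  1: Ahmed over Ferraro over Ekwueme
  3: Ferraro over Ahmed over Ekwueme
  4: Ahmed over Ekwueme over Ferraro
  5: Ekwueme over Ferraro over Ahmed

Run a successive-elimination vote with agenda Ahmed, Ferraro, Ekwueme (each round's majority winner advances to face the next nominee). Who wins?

Ekwueme

Round 1: Ahmed vs Ferraro — 7–8, Ferraro advances.
Round 2: Ferraro vs Ekwueme — 4–11, Ekwueme advances.
The agenda winner is Ekwueme.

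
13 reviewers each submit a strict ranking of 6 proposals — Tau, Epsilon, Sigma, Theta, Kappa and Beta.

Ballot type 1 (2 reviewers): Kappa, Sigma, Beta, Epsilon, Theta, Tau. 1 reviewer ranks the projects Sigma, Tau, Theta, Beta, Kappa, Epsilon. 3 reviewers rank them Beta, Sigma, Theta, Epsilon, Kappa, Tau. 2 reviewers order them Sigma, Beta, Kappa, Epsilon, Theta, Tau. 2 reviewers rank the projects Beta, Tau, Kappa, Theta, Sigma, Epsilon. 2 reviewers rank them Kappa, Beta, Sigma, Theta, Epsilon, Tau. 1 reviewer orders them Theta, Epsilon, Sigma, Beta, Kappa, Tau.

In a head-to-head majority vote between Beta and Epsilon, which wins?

Ballots ranking Beta above Epsilon: 2 + 1 + 3 + 2 + 2 + 2 = 12.
Ballots ranking Epsilon above Beta: 13 − 12 = 1.
Beta wins the head-to-head 12–1.

Beta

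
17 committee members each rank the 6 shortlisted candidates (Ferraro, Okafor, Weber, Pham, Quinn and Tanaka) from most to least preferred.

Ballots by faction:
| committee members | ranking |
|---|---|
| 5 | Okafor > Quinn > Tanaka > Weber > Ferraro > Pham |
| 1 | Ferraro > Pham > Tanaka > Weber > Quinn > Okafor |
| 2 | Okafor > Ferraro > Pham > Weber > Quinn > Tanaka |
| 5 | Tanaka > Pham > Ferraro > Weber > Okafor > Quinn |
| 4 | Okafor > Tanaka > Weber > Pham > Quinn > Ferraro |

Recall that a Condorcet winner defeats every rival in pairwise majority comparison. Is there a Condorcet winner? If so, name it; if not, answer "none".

Head-to-head results (17 committee members):
Ferraro vs Okafor: 6 to 11, Okafor.
Ferraro vs Weber: 1+2+5 = 8 for Ferraro, 9 for Weber — Weber by 9–8.
Ferraro vs Pham: 5+1+2 = 8 for Ferraro, 9 for Pham — Pham by 9–8.
Ferraro vs Quinn: Ferraro is ranked higher on 1+2+5 = 8 ballots, Quinn on 9. Quinn wins 9–8.
Ferraro vs Tanaka: 1+2 = 3 for Ferraro, 14 for Tanaka — Tanaka by 14–3.
Okafor vs Weber: Okafor is ranked higher on 5+2+4 = 11 ballots, Weber on 6. Okafor wins 11–6.
Okafor vs Pham: 5+2+4 = 11 for Okafor, 6 for Pham — Okafor by 11–6.
Okafor vs Quinn: Okafor is ranked higher on 5+2+5+4 = 16 ballots, Quinn on 1. Okafor wins 16–1.
Okafor vs Tanaka: Okafor preferred on 5+2+4 = 11 ballots; Okafor wins 11–6.
Weber vs Pham: 5+4 = 9 for Weber, 8 for Pham — Weber by 9–8.
Weber vs Quinn: 1+2+5+4 = 12 for Weber, 5 for Quinn — Weber by 12–5.
Weber vs Tanaka: Weber preferred on 2 ballots; Tanaka wins 15–2.
Pham vs Quinn: Pham is ranked higher on 1+2+5+4 = 12 ballots, Quinn on 5. Pham wins 12–5.
Pham vs Tanaka: 3 to 14, Tanaka.
Quinn vs Tanaka: Quinn is ranked higher on 5+2 = 7 ballots, Tanaka on 10. Tanaka wins 10–7.
Okafor beats each of Ferraro, Weber, Pham, Quinn, Tanaka — Okafor is the Condorcet winner.

Okafor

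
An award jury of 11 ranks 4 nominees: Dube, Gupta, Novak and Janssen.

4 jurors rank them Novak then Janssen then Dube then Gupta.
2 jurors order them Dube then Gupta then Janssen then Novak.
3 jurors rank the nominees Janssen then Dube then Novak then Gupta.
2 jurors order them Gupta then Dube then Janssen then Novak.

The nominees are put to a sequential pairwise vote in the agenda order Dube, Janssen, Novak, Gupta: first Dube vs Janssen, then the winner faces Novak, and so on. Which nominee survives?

Round 1: Dube vs Janssen — 4–7, Janssen advances.
Round 2: Janssen vs Novak — 7–4, Janssen advances.
Round 3: Janssen vs Gupta — 7–4, Janssen advances.
Janssen survives the agenda.

Janssen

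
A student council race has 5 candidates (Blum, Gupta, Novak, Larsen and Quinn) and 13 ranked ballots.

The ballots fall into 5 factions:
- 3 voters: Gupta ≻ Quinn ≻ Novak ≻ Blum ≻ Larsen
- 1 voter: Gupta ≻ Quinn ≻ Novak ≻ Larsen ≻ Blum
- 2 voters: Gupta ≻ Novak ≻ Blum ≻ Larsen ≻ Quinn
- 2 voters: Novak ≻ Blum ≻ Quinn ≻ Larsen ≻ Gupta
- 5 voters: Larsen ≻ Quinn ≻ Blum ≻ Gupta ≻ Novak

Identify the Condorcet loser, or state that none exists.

none

Head-to-head results (13 voters):
Blum vs Gupta: Blum is ranked higher on 2+5 = 7 ballots, Gupta on 6. Blum wins 7–6.
Blum vs Novak: Blum is ranked higher on 5 ballots, Novak on 8. Novak wins 8–5.
Blum–Larsen: Blum 7–6.
Blum vs Quinn: Quinn, 9–4.
Gupta vs Novak: Gupta wins 11–2.
Gupta vs Larsen: Larsen, 7–6.
Gupta vs Quinn: Quinn, 7–6.
Novak vs Larsen: Novak, 8–5.
Novak vs Quinn: Quinn, 9–4.
Larsen vs Quinn: Larsen preferred on 2+5 = 7 ballots; Larsen wins 7–6.
No candidate is winless: Blum beats Gupta; Gupta beats Novak; Novak beats Blum; Larsen beats Gupta; Quinn beats Blum. There is no Condorcet loser.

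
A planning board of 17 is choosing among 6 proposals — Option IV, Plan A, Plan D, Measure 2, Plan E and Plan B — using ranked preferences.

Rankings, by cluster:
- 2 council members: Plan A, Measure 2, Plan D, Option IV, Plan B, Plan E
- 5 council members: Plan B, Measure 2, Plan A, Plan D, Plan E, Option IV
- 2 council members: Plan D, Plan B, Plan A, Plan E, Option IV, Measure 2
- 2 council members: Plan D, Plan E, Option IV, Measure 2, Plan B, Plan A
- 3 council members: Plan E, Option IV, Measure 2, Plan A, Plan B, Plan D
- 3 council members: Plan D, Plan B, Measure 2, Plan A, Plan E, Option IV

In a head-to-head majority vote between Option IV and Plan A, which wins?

Ballots ranking Option IV above Plan A: 2 + 3 = 5.
Ballots ranking Plan A above Option IV: 17 − 5 = 12.
Plan A wins the head-to-head 12–5.

Plan A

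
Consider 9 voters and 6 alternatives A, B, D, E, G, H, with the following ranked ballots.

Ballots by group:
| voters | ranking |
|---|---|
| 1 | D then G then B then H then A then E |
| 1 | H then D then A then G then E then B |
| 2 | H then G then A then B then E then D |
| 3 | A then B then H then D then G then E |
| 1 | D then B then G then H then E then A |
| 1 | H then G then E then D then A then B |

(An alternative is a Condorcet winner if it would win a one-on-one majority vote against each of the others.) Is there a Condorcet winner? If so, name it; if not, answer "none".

Pairwise majorities:
A vs B: A wins 7–2.
A–D: A 5–4.
A vs E: 7 to 2, A.
A–G: G 5–4.
A–H: H 6–3.
B vs D: B, 5–4.
B vs E: B is ranked higher on 1+2+3+1 = 7 ballots, E on 2. B wins 7–2.
B–G: G 5–4.
B vs H: B, 5–4.
D–E: D 6–3.
D vs G: 6 to 3, D.
D vs H: H wins 7–2.
E vs G: 0 for E, 9 for G — G by 9–0.
E vs H: H, 9–0.
G vs H: G preferred on 1+1 = 2 ballots; H wins 7–2.
Each alternative drops at least one matchup (A loses to G; B loses to A; D loses to A; E loses to A; G loses to D; H loses to B); the cycle A → B → H → A rules out a Condorcet winner.

none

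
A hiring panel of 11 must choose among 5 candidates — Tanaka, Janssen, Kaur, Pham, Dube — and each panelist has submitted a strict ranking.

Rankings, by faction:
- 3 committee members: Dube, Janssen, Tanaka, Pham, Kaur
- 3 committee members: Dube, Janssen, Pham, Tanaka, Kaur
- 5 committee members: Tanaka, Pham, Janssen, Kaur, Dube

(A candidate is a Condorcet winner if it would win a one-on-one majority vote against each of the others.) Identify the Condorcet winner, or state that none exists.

Pairwise majorities:
Tanaka vs Janssen: Janssen, 6–5.
Tanaka–Kaur: Tanaka 11–0.
Tanaka vs Pham: Tanaka is ranked higher on 3+5 = 8 ballots, Pham on 3. Tanaka wins 8–3.
Tanaka vs Dube: Tanaka preferred on 5 ballots; Dube wins 6–5.
Janssen–Kaur: Janssen 11–0.
Janssen vs Pham: Janssen, 6–5.
Janssen–Dube: Dube 6–5.
Kaur vs Pham: Pham wins 11–0.
Kaur vs Dube: Dube, 6–5.
Pham vs Dube: Dube, 6–5.
Dube beats each of Tanaka, Janssen, Kaur, Pham — Dube is the Condorcet winner.

Dube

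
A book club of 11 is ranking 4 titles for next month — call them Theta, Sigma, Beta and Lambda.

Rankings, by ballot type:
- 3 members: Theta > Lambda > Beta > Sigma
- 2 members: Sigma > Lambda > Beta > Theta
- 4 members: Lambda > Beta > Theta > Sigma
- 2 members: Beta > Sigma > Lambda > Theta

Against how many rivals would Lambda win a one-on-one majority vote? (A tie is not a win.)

3

Lambda against each rival (11 members):
Lambda vs Theta: 8 to 3, Lambda.
Lambda vs Sigma: Lambda wins 7–4.
Lambda vs Beta: 3+2+4 = 9 for Lambda, 2 for Beta — Lambda by 9–2.
Lambda beats Theta, Sigma, Beta — 3 pairwise wins.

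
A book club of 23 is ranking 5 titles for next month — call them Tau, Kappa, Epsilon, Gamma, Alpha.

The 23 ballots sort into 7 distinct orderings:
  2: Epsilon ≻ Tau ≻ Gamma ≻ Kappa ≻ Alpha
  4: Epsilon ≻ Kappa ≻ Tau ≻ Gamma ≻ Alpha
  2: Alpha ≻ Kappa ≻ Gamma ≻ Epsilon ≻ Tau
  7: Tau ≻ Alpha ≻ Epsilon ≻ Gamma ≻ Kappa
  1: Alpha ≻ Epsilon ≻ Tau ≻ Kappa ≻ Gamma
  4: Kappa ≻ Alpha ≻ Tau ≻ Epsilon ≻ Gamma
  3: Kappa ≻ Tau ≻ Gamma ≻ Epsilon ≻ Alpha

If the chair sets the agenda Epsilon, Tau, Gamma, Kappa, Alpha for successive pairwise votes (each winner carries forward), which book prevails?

Round 1: Epsilon vs Tau — 9–14, Tau advances.
Round 2: Tau vs Gamma — 21–2, Tau advances.
Round 3: Tau vs Kappa — 10–13, Kappa advances.
Round 4: Kappa vs Alpha — 13–10, Kappa advances.
Kappa survives the agenda.

Kappa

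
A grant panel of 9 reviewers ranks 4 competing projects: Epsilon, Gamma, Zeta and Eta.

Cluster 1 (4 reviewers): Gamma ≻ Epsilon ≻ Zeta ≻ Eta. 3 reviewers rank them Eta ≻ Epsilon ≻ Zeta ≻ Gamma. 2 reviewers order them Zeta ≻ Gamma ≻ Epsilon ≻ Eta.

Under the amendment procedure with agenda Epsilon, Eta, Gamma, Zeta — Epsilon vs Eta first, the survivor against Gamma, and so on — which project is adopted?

Zeta

Round 1: Epsilon vs Eta — 6–3, Epsilon advances.
Round 2: Epsilon vs Gamma — 3–6, Gamma advances.
Round 3: Gamma vs Zeta — 4–5, Zeta advances.
Zeta survives the agenda.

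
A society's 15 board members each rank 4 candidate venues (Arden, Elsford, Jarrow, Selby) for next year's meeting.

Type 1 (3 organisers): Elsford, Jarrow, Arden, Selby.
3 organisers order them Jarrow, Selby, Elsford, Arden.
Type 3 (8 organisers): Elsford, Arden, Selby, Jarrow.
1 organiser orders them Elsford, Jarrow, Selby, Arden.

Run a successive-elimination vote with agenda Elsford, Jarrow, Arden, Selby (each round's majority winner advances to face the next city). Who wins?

Round 1: Elsford vs Jarrow — 12–3, Elsford advances.
Round 2: Elsford vs Arden — 15–0, Elsford advances.
Round 3: Elsford vs Selby — 12–3, Elsford advances.
The agenda winner is Elsford.

Elsford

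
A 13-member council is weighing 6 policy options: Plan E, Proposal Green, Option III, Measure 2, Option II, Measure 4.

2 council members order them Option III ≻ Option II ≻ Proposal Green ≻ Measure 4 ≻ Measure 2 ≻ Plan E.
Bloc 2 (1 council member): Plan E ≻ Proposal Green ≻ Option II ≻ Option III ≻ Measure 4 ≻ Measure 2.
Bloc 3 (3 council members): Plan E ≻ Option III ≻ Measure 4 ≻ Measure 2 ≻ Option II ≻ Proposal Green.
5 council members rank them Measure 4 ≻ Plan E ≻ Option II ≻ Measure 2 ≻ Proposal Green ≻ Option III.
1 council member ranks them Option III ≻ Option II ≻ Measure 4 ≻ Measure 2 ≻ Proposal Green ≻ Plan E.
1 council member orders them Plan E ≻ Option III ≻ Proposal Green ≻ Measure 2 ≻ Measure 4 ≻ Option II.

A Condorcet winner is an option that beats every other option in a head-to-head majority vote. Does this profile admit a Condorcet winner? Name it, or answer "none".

Check each pair by majority over 13 ballots:
Plan E vs Proposal Green: Plan E preferred on 1+3+5+1 = 10 ballots; Plan E wins 10–3.
Plan E vs Option III: 1+3+5+1 = 10 for Plan E, 3 for Option III — Plan E by 10–3.
Plan E vs Measure 2: Plan E is ranked higher on 1+3+5+1 = 10 ballots, Measure 2 on 3. Plan E wins 10–3.
Plan E vs Option II: 10 to 3, Plan E.
Plan E vs Measure 4: Plan E preferred on 1+3+1 = 5 ballots; Measure 4 wins 8–5.
Proposal Green vs Option III: Proposal Green is ranked higher on 1+5 = 6 ballots, Option III on 7. Option III wins 7–6.
Proposal Green vs Measure 2: Proposal Green preferred on 2+1+1 = 4 ballots; Measure 2 wins 9–4.
Proposal Green vs Option II: Proposal Green is ranked higher on 1+1 = 2 ballots, Option II on 11. Option II wins 11–2.
Proposal Green vs Measure 4: 2+1+1 = 4 for Proposal Green, 9 for Measure 4 — Measure 4 by 9–4.
Option III vs Measure 2: 2+1+3+1+1 = 8 for Option III, 5 for Measure 2 — Option III by 8–5.
Option III vs Option II: Option III is ranked higher on 2+3+1+1 = 7 ballots, Option II on 6. Option III wins 7–6.
Option III vs Measure 4: 2+1+3+1+1 = 8 for Option III, 5 for Measure 4 — Option III by 8–5.
Measure 2 vs Option II: 4 to 9, Option II.
Measure 2 vs Measure 4: Measure 2 is ranked higher on 1 ballot, Measure 4 on 12. Measure 4 wins 12–1.
Option II vs Measure 4: Option II preferred on 2+1+1 = 4 ballots; Measure 4 wins 9–4.
No option is unbeaten: Plan E loses to Measure 4; Proposal Green loses to Plan E; Option III loses to Plan E; Measure 2 loses to Plan E; Option II loses to Plan E; Measure 4 loses to Option III. In particular Plan E → Option III → Measure 4 → Plan E is a majority cycle — no Condorcet winner exists.

none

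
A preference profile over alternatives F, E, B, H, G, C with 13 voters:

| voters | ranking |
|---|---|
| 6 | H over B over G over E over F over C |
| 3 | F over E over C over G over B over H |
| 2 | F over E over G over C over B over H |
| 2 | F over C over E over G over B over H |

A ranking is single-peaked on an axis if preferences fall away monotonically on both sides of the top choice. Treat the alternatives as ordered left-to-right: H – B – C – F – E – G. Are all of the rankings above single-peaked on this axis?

Axis positions: H=1, B=2, C=3, F=4, E=5, G=6.
Ballot type 1: ranking walks positions 1-2-6-5-4-3; G is ranked above C even though C lies between G and the peak H on the axis — preferences dip and rise again. Not single-peaked.
Ballot type 2 (peak F at position 4): ranking walks positions 4-5-3-6-2-1, expanding outward from the peak — single-peaked.
Ballot type 3 (peak F at position 4): ranking walks positions 4-5-6-3-2-1, expanding outward from the peak — single-peaked.
Ballot type 4 (peak F at position 4): ranking walks positions 4-3-5-6-2-1, expanding outward from the peak — single-peaked.
Ballot type 1 violates single-peakedness, so the profile is not single-peaked on this axis.

no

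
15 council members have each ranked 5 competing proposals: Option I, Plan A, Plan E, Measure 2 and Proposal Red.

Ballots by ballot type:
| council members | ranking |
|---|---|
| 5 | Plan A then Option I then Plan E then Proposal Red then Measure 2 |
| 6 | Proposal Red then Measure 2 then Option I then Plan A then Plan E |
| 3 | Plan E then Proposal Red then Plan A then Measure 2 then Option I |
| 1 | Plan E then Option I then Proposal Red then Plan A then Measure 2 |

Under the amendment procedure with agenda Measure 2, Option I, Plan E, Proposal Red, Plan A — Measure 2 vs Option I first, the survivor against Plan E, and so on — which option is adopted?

Plan A

Round 1: Measure 2 vs Option I — 9–6, Measure 2 advances.
Round 2: Measure 2 vs Plan E — 6–9, Plan E advances.
Round 3: Plan E vs Proposal Red — 9–6, Plan E advances.
Round 4: Plan E vs Plan A — 4–11, Plan A advances.
Plan A survives the agenda.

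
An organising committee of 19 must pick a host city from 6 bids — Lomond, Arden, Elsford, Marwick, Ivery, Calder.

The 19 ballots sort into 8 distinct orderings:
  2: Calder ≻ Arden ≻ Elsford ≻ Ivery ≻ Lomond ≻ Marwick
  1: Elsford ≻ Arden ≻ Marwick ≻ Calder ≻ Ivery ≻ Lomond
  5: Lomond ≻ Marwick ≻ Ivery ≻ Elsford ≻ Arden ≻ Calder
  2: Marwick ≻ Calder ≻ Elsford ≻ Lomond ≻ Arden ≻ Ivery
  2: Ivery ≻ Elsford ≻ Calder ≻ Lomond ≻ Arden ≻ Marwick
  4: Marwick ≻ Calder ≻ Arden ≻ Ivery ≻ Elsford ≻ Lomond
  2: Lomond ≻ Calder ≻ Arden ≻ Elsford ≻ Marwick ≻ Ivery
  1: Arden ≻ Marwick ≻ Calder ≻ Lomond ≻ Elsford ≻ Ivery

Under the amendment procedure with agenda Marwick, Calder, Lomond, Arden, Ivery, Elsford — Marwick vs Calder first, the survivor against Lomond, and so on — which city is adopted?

Round 1: Marwick vs Calder — 13–6, Marwick advances.
Round 2: Marwick vs Lomond — 8–11, Lomond advances.
Round 3: Lomond vs Arden — 11–8, Lomond advances.
Round 4: Lomond vs Ivery — 10–9, Lomond advances.
Round 5: Lomond vs Elsford — 8–11, Elsford advances.
Elsford survives the agenda.

Elsford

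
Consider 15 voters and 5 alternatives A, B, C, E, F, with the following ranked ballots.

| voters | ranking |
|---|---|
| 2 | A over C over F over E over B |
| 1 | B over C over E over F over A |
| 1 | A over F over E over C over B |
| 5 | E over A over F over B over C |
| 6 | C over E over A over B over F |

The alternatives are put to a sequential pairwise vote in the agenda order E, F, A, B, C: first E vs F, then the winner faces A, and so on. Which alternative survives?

Round 1: E vs F — 12–3, E advances.
Round 2: E vs A — 12–3, E advances.
Round 3: E vs B — 14–1, E advances.
Round 4: E vs C — 6–9, C advances.
C survives the agenda.

C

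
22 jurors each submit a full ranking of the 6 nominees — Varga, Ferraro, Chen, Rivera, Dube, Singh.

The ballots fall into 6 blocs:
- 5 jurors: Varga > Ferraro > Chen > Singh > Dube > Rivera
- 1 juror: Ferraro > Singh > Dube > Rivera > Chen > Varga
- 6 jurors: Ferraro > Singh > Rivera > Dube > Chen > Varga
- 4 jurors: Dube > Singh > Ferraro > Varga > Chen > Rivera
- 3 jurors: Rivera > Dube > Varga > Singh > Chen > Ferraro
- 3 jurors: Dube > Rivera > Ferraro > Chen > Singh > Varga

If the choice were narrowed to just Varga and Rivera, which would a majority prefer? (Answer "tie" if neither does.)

Ballots ranking Varga above Rivera: 5 + 4 = 9.
Ballots ranking Rivera above Varga: 22 − 9 = 13.
Rivera wins the head-to-head 13–9.

Rivera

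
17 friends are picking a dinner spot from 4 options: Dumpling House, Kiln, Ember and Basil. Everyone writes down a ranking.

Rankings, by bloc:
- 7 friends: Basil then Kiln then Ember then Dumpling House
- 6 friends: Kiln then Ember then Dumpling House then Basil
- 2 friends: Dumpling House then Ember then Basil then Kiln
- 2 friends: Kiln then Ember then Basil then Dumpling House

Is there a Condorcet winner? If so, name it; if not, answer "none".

none

Check each pair by majority over 17 ballots:
Dumpling House–Kiln: Kiln 15–2.
Dumpling House vs Ember: Dumpling House is ranked higher on 2 ballots, Ember on 15. Ember wins 15–2.
Dumpling House vs Basil: Basil, 9–8.
Kiln vs Ember: Kiln, 15–2.
Kiln–Basil: Basil 9–8.
Ember vs Basil: Ember, 10–7.
Every restaurant loses at least once (Dumpling House loses to Kiln; Kiln loses to Basil; Ember loses to Kiln; Basil loses to Ember). The majority relation contains the cycle Kiln > Ember > Basil > Kiln, so there is no Condorcet winner.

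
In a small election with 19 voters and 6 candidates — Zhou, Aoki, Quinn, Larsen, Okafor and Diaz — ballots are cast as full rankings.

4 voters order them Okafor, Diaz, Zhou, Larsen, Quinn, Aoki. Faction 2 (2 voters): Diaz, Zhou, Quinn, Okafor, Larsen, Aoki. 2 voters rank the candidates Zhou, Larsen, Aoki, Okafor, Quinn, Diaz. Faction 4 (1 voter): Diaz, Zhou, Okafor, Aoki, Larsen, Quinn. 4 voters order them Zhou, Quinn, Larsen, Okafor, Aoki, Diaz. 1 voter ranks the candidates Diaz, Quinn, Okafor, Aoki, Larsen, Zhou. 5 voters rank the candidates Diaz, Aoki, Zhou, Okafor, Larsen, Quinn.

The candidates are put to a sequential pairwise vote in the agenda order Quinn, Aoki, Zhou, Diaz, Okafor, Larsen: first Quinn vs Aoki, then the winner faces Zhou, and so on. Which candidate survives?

Okafor

Round 1: Quinn vs Aoki — 11–8, Quinn advances.
Round 2: Quinn vs Zhou — 1–18, Zhou advances.
Round 3: Zhou vs Diaz — 6–13, Diaz advances.
Round 4: Diaz vs Okafor — 9–10, Okafor advances.
Round 5: Okafor vs Larsen — 13–6, Okafor advances.
The agenda winner is Okafor.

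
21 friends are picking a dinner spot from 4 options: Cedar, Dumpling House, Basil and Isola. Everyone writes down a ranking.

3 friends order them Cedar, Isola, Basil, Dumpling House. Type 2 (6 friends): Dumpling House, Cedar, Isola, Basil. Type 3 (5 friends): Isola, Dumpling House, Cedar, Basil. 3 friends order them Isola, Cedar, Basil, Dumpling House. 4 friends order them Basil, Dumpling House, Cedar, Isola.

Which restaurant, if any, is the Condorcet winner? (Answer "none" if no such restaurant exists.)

Head-to-head results (21 friends):
Cedar vs Dumpling House: Dumpling House, 15–6.
Cedar vs Basil: Cedar wins 17–4.
Cedar vs Isola: Cedar wins 13–8.
Dumpling House vs Basil: Dumpling House wins 11–10.
Dumpling House vs Isola: Isola wins 11–10.
Basil vs Isola: Isola wins 17–4.
Each restaurant drops at least one matchup (Cedar loses to Dumpling House; Dumpling House loses to Isola; Basil loses to Cedar; Isola loses to Cedar); the cycle Cedar → Isola → Dumpling House → Cedar rules out a Condorcet winner.

none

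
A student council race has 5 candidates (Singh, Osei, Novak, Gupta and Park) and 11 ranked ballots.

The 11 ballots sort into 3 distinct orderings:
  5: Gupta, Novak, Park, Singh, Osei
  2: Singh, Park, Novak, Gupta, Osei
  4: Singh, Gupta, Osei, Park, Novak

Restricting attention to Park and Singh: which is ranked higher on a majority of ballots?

Singh

Ballots ranking Park above Singh: 5.
Ballots ranking Singh above Park: 11 − 5 = 6.
Singh wins the head-to-head 6–5.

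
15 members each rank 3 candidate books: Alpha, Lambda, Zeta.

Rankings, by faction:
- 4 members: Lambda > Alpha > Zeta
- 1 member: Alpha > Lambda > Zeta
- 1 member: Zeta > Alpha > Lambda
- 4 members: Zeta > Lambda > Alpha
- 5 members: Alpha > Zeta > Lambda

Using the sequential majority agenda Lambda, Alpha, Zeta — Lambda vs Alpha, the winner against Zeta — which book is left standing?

Round 1: Lambda vs Alpha — 8–7, Lambda advances.
Round 2: Lambda vs Zeta — 5–10, Zeta advances.
Zeta survives the agenda.

Zeta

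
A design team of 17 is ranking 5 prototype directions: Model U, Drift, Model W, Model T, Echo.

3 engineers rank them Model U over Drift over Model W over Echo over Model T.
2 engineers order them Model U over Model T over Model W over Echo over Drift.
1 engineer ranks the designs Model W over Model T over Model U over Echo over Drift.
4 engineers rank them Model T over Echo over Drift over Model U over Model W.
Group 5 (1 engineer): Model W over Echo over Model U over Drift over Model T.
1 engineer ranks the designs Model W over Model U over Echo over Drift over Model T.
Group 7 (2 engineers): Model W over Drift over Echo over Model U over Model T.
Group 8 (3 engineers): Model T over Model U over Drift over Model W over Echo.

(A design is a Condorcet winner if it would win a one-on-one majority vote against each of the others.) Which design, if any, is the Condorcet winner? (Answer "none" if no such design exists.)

Model U

Head-to-head results (17 engineers):
Model U vs Drift: Model U preferred on 3+2+1+1+1+3 = 11 ballots; Model U wins 11–6.
Model U vs Model W: 3+2+4+3 = 12 for Model U, 5 for Model W — Model U by 12–5.
Model U vs Model T: Model U preferred on 3+2+1+1+2 = 9 ballots; Model U wins 9–8.
Model U vs Echo: 3+2+1+1+3 = 10 for Model U, 7 for Echo — Model U by 10–7.
Drift vs Model W: 10 to 7, Drift.
Drift vs Model T: Drift is ranked higher on 3+1+1+2 = 7 ballots, Model T on 10. Model T wins 10–7.
Drift vs Echo: Drift preferred on 3+2+3 = 8 ballots; Echo wins 9–8.
Model W vs Model T: Model W is ranked higher on 3+1+1+1+2 = 8 ballots, Model T on 9. Model T wins 9–8.
Model W vs Echo: Model W is ranked higher on 13 ballots, Echo on 4. Model W wins 13–4.
Model T vs Echo: 10 to 7, Model T.
Only Model U has no losses; Model U is the Condorcet winner.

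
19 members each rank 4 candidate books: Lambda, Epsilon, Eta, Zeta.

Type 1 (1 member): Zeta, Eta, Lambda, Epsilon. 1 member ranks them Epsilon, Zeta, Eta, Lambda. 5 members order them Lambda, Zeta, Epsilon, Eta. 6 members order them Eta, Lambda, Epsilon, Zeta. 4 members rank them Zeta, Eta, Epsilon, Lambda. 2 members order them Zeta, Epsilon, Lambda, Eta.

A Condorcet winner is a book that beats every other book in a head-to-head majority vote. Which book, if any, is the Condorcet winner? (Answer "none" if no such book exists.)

none

Check each pair by majority over 19 ballots:
Lambda vs Epsilon: Lambda, 12–7.
Lambda vs Eta: Eta, 12–7.
Lambda vs Zeta: Lambda preferred on 5+6 = 11 ballots; Lambda wins 11–8.
Epsilon vs Eta: Eta wins 11–8.
Epsilon vs Zeta: 1+6 = 7 for Epsilon, 12 for Zeta — Zeta by 12–7.
Eta vs Zeta: Eta is ranked higher on 6 ballots, Zeta on 13. Zeta wins 13–6.
Each book drops at least one matchup (Lambda loses to Eta; Epsilon loses to Lambda; Eta loses to Zeta; Zeta loses to Lambda); the cycle Lambda beats Zeta beats Eta beats Lambda rules out a Condorcet winner.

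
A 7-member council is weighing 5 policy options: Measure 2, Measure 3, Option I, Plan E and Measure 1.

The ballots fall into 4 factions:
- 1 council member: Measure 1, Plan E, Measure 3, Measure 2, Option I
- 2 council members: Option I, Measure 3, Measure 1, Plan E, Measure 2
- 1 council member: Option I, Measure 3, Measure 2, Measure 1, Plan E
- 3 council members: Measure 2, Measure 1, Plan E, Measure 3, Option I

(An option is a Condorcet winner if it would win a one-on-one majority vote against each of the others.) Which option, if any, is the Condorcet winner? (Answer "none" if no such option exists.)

none

Pairwise majorities:
Measure 2 vs Measure 3: Measure 2 preferred on 3 ballots; Measure 3 wins 4–3.
Measure 2 vs Option I: Measure 2, 4–3.
Measure 2 vs Plan E: 4 to 3, Measure 2.
Measure 2 vs Measure 1: Measure 2 wins 4–3.
Measure 3 vs Option I: Measure 3 wins 4–3.
Measure 3 vs Plan E: Plan E, 4–3.
Measure 3 vs Measure 1: Measure 3 preferred on 2+1 = 3 ballots; Measure 1 wins 4–3.
Option I vs Plan E: Plan E, 4–3.
Option I vs Measure 1: 2+1 = 3 for Option I, 4 for Measure 1 — Measure 1 by 4–3.
Plan E vs Measure 1: 0 to 7, Measure 1.
Each option drops at least one matchup (Measure 2 loses to Measure 3; Measure 3 loses to Plan E; Option I loses to Measure 2; Plan E loses to Measure 2; Measure 1 loses to Measure 2); the cycle Measure 2 beats Plan E beats Measure 3 beats Measure 2 rules out a Condorcet winner.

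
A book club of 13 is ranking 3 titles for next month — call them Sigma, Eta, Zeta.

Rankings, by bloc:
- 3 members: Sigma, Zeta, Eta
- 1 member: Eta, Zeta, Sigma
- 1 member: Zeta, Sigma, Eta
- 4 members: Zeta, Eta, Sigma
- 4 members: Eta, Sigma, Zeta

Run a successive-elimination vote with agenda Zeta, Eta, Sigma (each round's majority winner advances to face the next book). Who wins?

Sigma

Round 1: Zeta vs Eta — 8–5, Zeta advances.
Round 2: Zeta vs Sigma — 6–7, Sigma advances.
Sigma survives the agenda.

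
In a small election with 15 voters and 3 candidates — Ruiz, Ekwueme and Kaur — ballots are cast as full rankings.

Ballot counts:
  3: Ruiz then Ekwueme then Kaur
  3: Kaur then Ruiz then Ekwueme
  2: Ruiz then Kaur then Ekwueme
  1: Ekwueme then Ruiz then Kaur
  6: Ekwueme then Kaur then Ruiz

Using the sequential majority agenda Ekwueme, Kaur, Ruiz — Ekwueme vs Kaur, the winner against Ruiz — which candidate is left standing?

Ruiz

Round 1: Ekwueme vs Kaur — 10–5, Ekwueme advances.
Round 2: Ekwueme vs Ruiz — 7–8, Ruiz advances.
The agenda winner is Ruiz.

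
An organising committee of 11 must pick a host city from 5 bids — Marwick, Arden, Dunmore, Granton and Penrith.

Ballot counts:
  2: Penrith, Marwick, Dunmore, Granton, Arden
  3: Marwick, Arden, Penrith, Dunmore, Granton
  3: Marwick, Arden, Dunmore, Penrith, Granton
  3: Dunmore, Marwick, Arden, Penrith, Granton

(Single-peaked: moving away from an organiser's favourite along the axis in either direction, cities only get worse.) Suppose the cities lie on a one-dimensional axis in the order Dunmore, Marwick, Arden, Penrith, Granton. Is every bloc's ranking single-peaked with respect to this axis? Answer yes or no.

Axis positions: Dunmore=1, Marwick=2, Arden=3, Penrith=4, Granton=5.
Bloc 1: ranking walks positions 4-2-1-5-3; Marwick is ranked above Arden even though Arden lies between Marwick and the peak Penrith on the axis — preferences dip and rise again. Not single-peaked.
Bloc 2 (peak Marwick at position 2): ranking walks positions 2-3-4-1-5, expanding outward from the peak — single-peaked.
Bloc 3 (peak Marwick at position 2): ranking walks positions 2-3-1-4-5, expanding outward from the peak — single-peaked.
Bloc 4 (peak Dunmore at position 1): ranking walks positions 1-2-3-4-5, expanding outward from the peak — single-peaked.
Bloc 1 violates single-peakedness, so the profile is not single-peaked on this axis.

no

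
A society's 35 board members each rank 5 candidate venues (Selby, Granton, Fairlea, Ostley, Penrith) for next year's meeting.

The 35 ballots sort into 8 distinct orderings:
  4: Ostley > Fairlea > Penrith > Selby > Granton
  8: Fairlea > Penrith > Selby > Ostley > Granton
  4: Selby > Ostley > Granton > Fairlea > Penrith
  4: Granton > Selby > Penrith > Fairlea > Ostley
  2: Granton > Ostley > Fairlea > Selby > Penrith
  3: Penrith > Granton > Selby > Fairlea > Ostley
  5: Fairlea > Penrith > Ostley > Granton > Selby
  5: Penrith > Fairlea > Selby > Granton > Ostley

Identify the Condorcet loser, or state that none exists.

Granton

Pairwise majorities:
Selby–Granton: Selby 21–14.
Selby vs Fairlea: Fairlea wins 24–11.
Selby vs Ostley: 24 to 11, Selby.
Selby–Penrith: Penrith 25–10.
Granton vs Fairlea: Fairlea wins 22–13.
Granton–Ostley: Ostley 21–14.
Granton–Penrith: Penrith 25–10.
Fairlea vs Ostley: 25 to 10, Fairlea.
Fairlea vs Penrith: Fairlea wins 23–12.
Ostley vs Penrith: Penrith wins 25–10.
Granton loses to every other city — it is the Condorcet loser.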